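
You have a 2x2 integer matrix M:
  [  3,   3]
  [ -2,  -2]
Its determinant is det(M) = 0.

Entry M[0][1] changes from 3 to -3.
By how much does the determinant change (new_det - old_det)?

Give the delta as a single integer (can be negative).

Answer: -12

Derivation:
Cofactor C_01 = 2
Entry delta = -3 - 3 = -6
Det delta = entry_delta * cofactor = -6 * 2 = -12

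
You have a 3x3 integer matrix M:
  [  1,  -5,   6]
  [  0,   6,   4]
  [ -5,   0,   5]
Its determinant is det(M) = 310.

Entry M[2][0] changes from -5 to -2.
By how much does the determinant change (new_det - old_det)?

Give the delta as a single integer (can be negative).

Cofactor C_20 = -56
Entry delta = -2 - -5 = 3
Det delta = entry_delta * cofactor = 3 * -56 = -168

Answer: -168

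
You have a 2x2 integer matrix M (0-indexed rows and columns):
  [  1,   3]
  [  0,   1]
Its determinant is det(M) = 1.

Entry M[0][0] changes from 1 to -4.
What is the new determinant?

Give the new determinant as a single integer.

Answer: -4

Derivation:
det is linear in row 0: changing M[0][0] by delta changes det by delta * cofactor(0,0).
Cofactor C_00 = (-1)^(0+0) * minor(0,0) = 1
Entry delta = -4 - 1 = -5
Det delta = -5 * 1 = -5
New det = 1 + -5 = -4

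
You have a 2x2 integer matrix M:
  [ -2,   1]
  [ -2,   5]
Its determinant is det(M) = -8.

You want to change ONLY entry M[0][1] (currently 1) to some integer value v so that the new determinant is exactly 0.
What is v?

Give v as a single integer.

Answer: 5

Derivation:
det is linear in entry M[0][1]: det = old_det + (v - 1) * C_01
Cofactor C_01 = 2
Want det = 0: -8 + (v - 1) * 2 = 0
  (v - 1) = 8 / 2 = 4
  v = 1 + (4) = 5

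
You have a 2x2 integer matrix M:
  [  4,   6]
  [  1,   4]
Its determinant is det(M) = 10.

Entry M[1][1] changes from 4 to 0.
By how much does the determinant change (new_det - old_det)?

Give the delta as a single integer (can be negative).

Cofactor C_11 = 4
Entry delta = 0 - 4 = -4
Det delta = entry_delta * cofactor = -4 * 4 = -16

Answer: -16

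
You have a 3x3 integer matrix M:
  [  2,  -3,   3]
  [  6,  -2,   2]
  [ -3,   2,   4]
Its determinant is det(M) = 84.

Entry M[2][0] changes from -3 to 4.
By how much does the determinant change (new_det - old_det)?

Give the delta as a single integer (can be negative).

Answer: 0

Derivation:
Cofactor C_20 = 0
Entry delta = 4 - -3 = 7
Det delta = entry_delta * cofactor = 7 * 0 = 0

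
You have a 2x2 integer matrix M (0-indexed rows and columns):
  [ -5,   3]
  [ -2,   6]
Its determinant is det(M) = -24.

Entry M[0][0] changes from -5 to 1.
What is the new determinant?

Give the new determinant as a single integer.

det is linear in row 0: changing M[0][0] by delta changes det by delta * cofactor(0,0).
Cofactor C_00 = (-1)^(0+0) * minor(0,0) = 6
Entry delta = 1 - -5 = 6
Det delta = 6 * 6 = 36
New det = -24 + 36 = 12

Answer: 12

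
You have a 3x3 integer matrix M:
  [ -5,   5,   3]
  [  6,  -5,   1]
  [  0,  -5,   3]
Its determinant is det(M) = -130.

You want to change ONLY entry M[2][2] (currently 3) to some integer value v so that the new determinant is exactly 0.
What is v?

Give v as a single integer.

Answer: -23

Derivation:
det is linear in entry M[2][2]: det = old_det + (v - 3) * C_22
Cofactor C_22 = -5
Want det = 0: -130 + (v - 3) * -5 = 0
  (v - 3) = 130 / -5 = -26
  v = 3 + (-26) = -23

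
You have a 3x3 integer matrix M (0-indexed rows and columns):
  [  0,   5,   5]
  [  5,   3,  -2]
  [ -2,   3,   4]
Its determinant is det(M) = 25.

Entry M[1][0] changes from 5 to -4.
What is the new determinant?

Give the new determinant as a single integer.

Answer: 70

Derivation:
det is linear in row 1: changing M[1][0] by delta changes det by delta * cofactor(1,0).
Cofactor C_10 = (-1)^(1+0) * minor(1,0) = -5
Entry delta = -4 - 5 = -9
Det delta = -9 * -5 = 45
New det = 25 + 45 = 70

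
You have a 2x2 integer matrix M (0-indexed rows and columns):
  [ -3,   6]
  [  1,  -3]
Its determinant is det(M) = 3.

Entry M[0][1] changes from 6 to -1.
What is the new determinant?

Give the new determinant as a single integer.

det is linear in row 0: changing M[0][1] by delta changes det by delta * cofactor(0,1).
Cofactor C_01 = (-1)^(0+1) * minor(0,1) = -1
Entry delta = -1 - 6 = -7
Det delta = -7 * -1 = 7
New det = 3 + 7 = 10

Answer: 10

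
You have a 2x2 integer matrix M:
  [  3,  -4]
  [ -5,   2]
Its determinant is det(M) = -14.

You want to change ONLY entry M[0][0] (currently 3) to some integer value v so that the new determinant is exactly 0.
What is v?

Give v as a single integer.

det is linear in entry M[0][0]: det = old_det + (v - 3) * C_00
Cofactor C_00 = 2
Want det = 0: -14 + (v - 3) * 2 = 0
  (v - 3) = 14 / 2 = 7
  v = 3 + (7) = 10

Answer: 10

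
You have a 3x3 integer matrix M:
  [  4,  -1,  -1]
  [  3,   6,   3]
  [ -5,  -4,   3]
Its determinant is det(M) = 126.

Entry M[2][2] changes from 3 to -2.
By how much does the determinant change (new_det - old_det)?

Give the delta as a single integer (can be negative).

Cofactor C_22 = 27
Entry delta = -2 - 3 = -5
Det delta = entry_delta * cofactor = -5 * 27 = -135

Answer: -135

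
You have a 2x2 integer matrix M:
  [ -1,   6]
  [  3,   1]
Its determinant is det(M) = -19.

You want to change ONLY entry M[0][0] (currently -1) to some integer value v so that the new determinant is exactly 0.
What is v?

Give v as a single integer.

det is linear in entry M[0][0]: det = old_det + (v - -1) * C_00
Cofactor C_00 = 1
Want det = 0: -19 + (v - -1) * 1 = 0
  (v - -1) = 19 / 1 = 19
  v = -1 + (19) = 18

Answer: 18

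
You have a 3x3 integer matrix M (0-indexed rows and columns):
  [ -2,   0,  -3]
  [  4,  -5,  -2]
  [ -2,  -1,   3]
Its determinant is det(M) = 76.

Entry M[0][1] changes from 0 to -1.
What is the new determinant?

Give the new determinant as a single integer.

det is linear in row 0: changing M[0][1] by delta changes det by delta * cofactor(0,1).
Cofactor C_01 = (-1)^(0+1) * minor(0,1) = -8
Entry delta = -1 - 0 = -1
Det delta = -1 * -8 = 8
New det = 76 + 8 = 84

Answer: 84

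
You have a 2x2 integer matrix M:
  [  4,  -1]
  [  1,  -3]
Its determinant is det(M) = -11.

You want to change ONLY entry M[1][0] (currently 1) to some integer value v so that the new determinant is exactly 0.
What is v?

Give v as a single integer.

det is linear in entry M[1][0]: det = old_det + (v - 1) * C_10
Cofactor C_10 = 1
Want det = 0: -11 + (v - 1) * 1 = 0
  (v - 1) = 11 / 1 = 11
  v = 1 + (11) = 12

Answer: 12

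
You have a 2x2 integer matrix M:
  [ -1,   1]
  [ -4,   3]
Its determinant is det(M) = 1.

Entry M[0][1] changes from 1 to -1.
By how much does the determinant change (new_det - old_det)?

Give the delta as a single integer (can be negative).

Cofactor C_01 = 4
Entry delta = -1 - 1 = -2
Det delta = entry_delta * cofactor = -2 * 4 = -8

Answer: -8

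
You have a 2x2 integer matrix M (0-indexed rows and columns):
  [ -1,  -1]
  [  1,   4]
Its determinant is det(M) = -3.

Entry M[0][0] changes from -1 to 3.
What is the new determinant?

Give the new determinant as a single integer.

det is linear in row 0: changing M[0][0] by delta changes det by delta * cofactor(0,0).
Cofactor C_00 = (-1)^(0+0) * minor(0,0) = 4
Entry delta = 3 - -1 = 4
Det delta = 4 * 4 = 16
New det = -3 + 16 = 13

Answer: 13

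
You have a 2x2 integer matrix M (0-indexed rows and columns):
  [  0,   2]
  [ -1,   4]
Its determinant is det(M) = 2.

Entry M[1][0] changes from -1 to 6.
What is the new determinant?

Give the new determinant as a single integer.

det is linear in row 1: changing M[1][0] by delta changes det by delta * cofactor(1,0).
Cofactor C_10 = (-1)^(1+0) * minor(1,0) = -2
Entry delta = 6 - -1 = 7
Det delta = 7 * -2 = -14
New det = 2 + -14 = -12

Answer: -12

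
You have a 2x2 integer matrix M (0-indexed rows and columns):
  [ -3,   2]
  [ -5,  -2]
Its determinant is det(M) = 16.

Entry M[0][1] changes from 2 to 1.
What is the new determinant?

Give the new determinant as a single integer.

det is linear in row 0: changing M[0][1] by delta changes det by delta * cofactor(0,1).
Cofactor C_01 = (-1)^(0+1) * minor(0,1) = 5
Entry delta = 1 - 2 = -1
Det delta = -1 * 5 = -5
New det = 16 + -5 = 11

Answer: 11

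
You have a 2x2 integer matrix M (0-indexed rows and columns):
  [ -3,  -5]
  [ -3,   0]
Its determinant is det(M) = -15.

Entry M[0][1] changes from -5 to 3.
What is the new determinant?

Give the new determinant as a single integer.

det is linear in row 0: changing M[0][1] by delta changes det by delta * cofactor(0,1).
Cofactor C_01 = (-1)^(0+1) * minor(0,1) = 3
Entry delta = 3 - -5 = 8
Det delta = 8 * 3 = 24
New det = -15 + 24 = 9

Answer: 9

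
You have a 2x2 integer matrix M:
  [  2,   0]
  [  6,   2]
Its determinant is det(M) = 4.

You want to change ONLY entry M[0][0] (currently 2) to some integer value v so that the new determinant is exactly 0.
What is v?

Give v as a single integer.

det is linear in entry M[0][0]: det = old_det + (v - 2) * C_00
Cofactor C_00 = 2
Want det = 0: 4 + (v - 2) * 2 = 0
  (v - 2) = -4 / 2 = -2
  v = 2 + (-2) = 0

Answer: 0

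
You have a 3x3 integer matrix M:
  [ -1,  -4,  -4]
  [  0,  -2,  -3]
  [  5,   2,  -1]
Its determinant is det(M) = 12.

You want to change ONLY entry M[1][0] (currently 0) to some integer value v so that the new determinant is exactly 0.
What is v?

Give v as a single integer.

Answer: 1

Derivation:
det is linear in entry M[1][0]: det = old_det + (v - 0) * C_10
Cofactor C_10 = -12
Want det = 0: 12 + (v - 0) * -12 = 0
  (v - 0) = -12 / -12 = 1
  v = 0 + (1) = 1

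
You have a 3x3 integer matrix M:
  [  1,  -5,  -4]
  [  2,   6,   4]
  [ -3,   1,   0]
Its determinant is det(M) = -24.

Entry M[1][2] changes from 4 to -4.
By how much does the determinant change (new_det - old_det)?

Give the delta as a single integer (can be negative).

Cofactor C_12 = 14
Entry delta = -4 - 4 = -8
Det delta = entry_delta * cofactor = -8 * 14 = -112

Answer: -112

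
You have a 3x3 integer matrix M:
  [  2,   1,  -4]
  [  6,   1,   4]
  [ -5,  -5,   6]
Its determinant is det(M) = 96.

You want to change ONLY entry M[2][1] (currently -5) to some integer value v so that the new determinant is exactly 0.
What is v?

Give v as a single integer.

det is linear in entry M[2][1]: det = old_det + (v - -5) * C_21
Cofactor C_21 = -32
Want det = 0: 96 + (v - -5) * -32 = 0
  (v - -5) = -96 / -32 = 3
  v = -5 + (3) = -2

Answer: -2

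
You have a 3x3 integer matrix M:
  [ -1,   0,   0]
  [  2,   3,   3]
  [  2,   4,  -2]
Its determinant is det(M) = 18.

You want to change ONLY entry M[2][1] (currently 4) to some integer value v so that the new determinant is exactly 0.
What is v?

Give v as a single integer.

Answer: -2

Derivation:
det is linear in entry M[2][1]: det = old_det + (v - 4) * C_21
Cofactor C_21 = 3
Want det = 0: 18 + (v - 4) * 3 = 0
  (v - 4) = -18 / 3 = -6
  v = 4 + (-6) = -2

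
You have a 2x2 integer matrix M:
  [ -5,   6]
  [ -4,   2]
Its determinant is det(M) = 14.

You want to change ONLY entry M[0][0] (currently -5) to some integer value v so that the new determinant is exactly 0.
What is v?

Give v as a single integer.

Answer: -12

Derivation:
det is linear in entry M[0][0]: det = old_det + (v - -5) * C_00
Cofactor C_00 = 2
Want det = 0: 14 + (v - -5) * 2 = 0
  (v - -5) = -14 / 2 = -7
  v = -5 + (-7) = -12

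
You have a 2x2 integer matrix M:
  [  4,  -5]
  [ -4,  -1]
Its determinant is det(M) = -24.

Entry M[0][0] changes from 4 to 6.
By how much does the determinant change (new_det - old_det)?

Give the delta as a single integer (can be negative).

Cofactor C_00 = -1
Entry delta = 6 - 4 = 2
Det delta = entry_delta * cofactor = 2 * -1 = -2

Answer: -2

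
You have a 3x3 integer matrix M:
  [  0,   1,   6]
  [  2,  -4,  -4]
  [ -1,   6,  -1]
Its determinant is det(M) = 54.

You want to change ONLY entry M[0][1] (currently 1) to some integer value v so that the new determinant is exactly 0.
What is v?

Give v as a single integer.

Answer: -8

Derivation:
det is linear in entry M[0][1]: det = old_det + (v - 1) * C_01
Cofactor C_01 = 6
Want det = 0: 54 + (v - 1) * 6 = 0
  (v - 1) = -54 / 6 = -9
  v = 1 + (-9) = -8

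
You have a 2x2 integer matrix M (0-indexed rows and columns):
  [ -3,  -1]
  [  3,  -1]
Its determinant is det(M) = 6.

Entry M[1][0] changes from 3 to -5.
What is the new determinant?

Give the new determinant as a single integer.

det is linear in row 1: changing M[1][0] by delta changes det by delta * cofactor(1,0).
Cofactor C_10 = (-1)^(1+0) * minor(1,0) = 1
Entry delta = -5 - 3 = -8
Det delta = -8 * 1 = -8
New det = 6 + -8 = -2

Answer: -2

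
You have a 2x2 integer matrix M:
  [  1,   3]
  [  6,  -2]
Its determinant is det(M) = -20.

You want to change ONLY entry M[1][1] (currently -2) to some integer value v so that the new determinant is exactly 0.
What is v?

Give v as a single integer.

Answer: 18

Derivation:
det is linear in entry M[1][1]: det = old_det + (v - -2) * C_11
Cofactor C_11 = 1
Want det = 0: -20 + (v - -2) * 1 = 0
  (v - -2) = 20 / 1 = 20
  v = -2 + (20) = 18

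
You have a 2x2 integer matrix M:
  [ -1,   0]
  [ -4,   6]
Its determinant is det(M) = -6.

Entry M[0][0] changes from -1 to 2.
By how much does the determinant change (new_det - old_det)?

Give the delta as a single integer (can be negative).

Answer: 18

Derivation:
Cofactor C_00 = 6
Entry delta = 2 - -1 = 3
Det delta = entry_delta * cofactor = 3 * 6 = 18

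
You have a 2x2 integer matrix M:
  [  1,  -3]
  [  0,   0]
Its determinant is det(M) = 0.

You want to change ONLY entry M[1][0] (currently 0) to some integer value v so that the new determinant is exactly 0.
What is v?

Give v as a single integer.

det is linear in entry M[1][0]: det = old_det + (v - 0) * C_10
Cofactor C_10 = 3
Want det = 0: 0 + (v - 0) * 3 = 0
  (v - 0) = 0 / 3 = 0
  v = 0 + (0) = 0

Answer: 0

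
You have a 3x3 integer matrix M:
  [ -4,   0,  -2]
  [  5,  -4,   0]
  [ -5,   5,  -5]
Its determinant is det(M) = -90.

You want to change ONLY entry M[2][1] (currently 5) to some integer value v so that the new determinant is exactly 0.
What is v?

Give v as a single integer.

det is linear in entry M[2][1]: det = old_det + (v - 5) * C_21
Cofactor C_21 = -10
Want det = 0: -90 + (v - 5) * -10 = 0
  (v - 5) = 90 / -10 = -9
  v = 5 + (-9) = -4

Answer: -4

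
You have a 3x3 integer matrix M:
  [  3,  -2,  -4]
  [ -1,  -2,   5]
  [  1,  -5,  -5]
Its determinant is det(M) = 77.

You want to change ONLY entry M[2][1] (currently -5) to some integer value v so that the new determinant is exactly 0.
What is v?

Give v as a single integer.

det is linear in entry M[2][1]: det = old_det + (v - -5) * C_21
Cofactor C_21 = -11
Want det = 0: 77 + (v - -5) * -11 = 0
  (v - -5) = -77 / -11 = 7
  v = -5 + (7) = 2

Answer: 2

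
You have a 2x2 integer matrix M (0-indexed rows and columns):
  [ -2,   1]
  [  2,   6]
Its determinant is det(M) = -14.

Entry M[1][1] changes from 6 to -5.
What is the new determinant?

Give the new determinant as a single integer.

det is linear in row 1: changing M[1][1] by delta changes det by delta * cofactor(1,1).
Cofactor C_11 = (-1)^(1+1) * minor(1,1) = -2
Entry delta = -5 - 6 = -11
Det delta = -11 * -2 = 22
New det = -14 + 22 = 8

Answer: 8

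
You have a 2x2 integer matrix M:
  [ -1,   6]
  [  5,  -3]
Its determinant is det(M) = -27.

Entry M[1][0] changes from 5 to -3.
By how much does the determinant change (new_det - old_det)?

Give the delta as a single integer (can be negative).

Answer: 48

Derivation:
Cofactor C_10 = -6
Entry delta = -3 - 5 = -8
Det delta = entry_delta * cofactor = -8 * -6 = 48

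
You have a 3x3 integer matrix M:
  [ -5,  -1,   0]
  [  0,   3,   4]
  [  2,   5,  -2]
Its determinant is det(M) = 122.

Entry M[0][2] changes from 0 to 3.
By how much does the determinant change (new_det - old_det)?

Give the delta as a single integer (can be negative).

Cofactor C_02 = -6
Entry delta = 3 - 0 = 3
Det delta = entry_delta * cofactor = 3 * -6 = -18

Answer: -18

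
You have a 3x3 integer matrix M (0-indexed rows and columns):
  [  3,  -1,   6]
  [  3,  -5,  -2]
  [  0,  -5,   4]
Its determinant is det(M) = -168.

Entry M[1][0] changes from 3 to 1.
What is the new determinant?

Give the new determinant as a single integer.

det is linear in row 1: changing M[1][0] by delta changes det by delta * cofactor(1,0).
Cofactor C_10 = (-1)^(1+0) * minor(1,0) = -26
Entry delta = 1 - 3 = -2
Det delta = -2 * -26 = 52
New det = -168 + 52 = -116

Answer: -116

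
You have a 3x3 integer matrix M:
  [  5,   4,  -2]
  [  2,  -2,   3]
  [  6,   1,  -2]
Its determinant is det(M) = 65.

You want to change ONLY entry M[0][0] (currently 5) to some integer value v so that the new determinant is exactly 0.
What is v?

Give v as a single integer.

Answer: -60

Derivation:
det is linear in entry M[0][0]: det = old_det + (v - 5) * C_00
Cofactor C_00 = 1
Want det = 0: 65 + (v - 5) * 1 = 0
  (v - 5) = -65 / 1 = -65
  v = 5 + (-65) = -60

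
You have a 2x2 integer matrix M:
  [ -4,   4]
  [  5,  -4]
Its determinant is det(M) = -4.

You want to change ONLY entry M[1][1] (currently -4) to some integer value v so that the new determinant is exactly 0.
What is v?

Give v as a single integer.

Answer: -5

Derivation:
det is linear in entry M[1][1]: det = old_det + (v - -4) * C_11
Cofactor C_11 = -4
Want det = 0: -4 + (v - -4) * -4 = 0
  (v - -4) = 4 / -4 = -1
  v = -4 + (-1) = -5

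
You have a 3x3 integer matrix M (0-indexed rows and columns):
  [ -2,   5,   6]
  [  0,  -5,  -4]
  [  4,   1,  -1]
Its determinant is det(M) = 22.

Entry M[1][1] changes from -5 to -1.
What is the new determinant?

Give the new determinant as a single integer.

Answer: -66

Derivation:
det is linear in row 1: changing M[1][1] by delta changes det by delta * cofactor(1,1).
Cofactor C_11 = (-1)^(1+1) * minor(1,1) = -22
Entry delta = -1 - -5 = 4
Det delta = 4 * -22 = -88
New det = 22 + -88 = -66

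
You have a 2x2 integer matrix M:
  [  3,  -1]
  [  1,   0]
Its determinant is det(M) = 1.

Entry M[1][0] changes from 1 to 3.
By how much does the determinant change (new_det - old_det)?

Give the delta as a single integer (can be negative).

Answer: 2

Derivation:
Cofactor C_10 = 1
Entry delta = 3 - 1 = 2
Det delta = entry_delta * cofactor = 2 * 1 = 2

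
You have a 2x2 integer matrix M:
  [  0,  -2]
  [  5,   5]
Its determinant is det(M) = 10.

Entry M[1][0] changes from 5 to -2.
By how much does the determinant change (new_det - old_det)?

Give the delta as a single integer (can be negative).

Answer: -14

Derivation:
Cofactor C_10 = 2
Entry delta = -2 - 5 = -7
Det delta = entry_delta * cofactor = -7 * 2 = -14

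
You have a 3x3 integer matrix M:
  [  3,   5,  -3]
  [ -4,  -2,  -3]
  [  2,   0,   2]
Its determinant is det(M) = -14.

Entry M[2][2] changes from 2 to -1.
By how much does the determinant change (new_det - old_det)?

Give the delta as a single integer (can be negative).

Answer: -42

Derivation:
Cofactor C_22 = 14
Entry delta = -1 - 2 = -3
Det delta = entry_delta * cofactor = -3 * 14 = -42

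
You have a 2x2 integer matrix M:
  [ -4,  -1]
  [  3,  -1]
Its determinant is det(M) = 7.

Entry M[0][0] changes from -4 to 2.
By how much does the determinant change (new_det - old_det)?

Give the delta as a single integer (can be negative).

Answer: -6

Derivation:
Cofactor C_00 = -1
Entry delta = 2 - -4 = 6
Det delta = entry_delta * cofactor = 6 * -1 = -6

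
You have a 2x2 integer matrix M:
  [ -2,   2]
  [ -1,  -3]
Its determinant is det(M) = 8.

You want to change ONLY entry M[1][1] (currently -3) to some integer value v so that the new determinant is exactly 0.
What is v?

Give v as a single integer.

det is linear in entry M[1][1]: det = old_det + (v - -3) * C_11
Cofactor C_11 = -2
Want det = 0: 8 + (v - -3) * -2 = 0
  (v - -3) = -8 / -2 = 4
  v = -3 + (4) = 1

Answer: 1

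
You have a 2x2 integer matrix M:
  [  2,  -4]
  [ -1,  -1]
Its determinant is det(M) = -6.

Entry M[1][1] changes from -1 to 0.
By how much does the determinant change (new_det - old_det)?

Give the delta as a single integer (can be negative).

Cofactor C_11 = 2
Entry delta = 0 - -1 = 1
Det delta = entry_delta * cofactor = 1 * 2 = 2

Answer: 2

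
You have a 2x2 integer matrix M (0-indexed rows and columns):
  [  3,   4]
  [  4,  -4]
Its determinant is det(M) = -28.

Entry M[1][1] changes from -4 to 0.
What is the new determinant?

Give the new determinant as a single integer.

det is linear in row 1: changing M[1][1] by delta changes det by delta * cofactor(1,1).
Cofactor C_11 = (-1)^(1+1) * minor(1,1) = 3
Entry delta = 0 - -4 = 4
Det delta = 4 * 3 = 12
New det = -28 + 12 = -16

Answer: -16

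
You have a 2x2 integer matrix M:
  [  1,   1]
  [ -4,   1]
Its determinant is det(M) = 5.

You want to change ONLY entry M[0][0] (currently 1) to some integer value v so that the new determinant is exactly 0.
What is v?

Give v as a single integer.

Answer: -4

Derivation:
det is linear in entry M[0][0]: det = old_det + (v - 1) * C_00
Cofactor C_00 = 1
Want det = 0: 5 + (v - 1) * 1 = 0
  (v - 1) = -5 / 1 = -5
  v = 1 + (-5) = -4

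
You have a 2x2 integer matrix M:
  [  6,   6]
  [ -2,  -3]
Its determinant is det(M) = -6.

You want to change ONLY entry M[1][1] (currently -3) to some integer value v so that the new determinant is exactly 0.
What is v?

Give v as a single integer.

det is linear in entry M[1][1]: det = old_det + (v - -3) * C_11
Cofactor C_11 = 6
Want det = 0: -6 + (v - -3) * 6 = 0
  (v - -3) = 6 / 6 = 1
  v = -3 + (1) = -2

Answer: -2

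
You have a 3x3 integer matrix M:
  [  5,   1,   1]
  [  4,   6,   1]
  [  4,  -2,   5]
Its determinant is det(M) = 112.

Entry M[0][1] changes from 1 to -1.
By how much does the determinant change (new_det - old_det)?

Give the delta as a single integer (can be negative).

Answer: 32

Derivation:
Cofactor C_01 = -16
Entry delta = -1 - 1 = -2
Det delta = entry_delta * cofactor = -2 * -16 = 32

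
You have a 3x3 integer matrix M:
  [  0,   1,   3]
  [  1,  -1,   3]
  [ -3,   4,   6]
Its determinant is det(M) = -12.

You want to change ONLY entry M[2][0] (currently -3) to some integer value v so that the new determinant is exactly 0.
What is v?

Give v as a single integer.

det is linear in entry M[2][0]: det = old_det + (v - -3) * C_20
Cofactor C_20 = 6
Want det = 0: -12 + (v - -3) * 6 = 0
  (v - -3) = 12 / 6 = 2
  v = -3 + (2) = -1

Answer: -1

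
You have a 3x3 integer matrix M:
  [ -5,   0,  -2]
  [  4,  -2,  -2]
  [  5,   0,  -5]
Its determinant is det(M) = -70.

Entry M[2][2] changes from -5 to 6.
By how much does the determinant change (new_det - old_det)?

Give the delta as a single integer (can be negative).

Answer: 110

Derivation:
Cofactor C_22 = 10
Entry delta = 6 - -5 = 11
Det delta = entry_delta * cofactor = 11 * 10 = 110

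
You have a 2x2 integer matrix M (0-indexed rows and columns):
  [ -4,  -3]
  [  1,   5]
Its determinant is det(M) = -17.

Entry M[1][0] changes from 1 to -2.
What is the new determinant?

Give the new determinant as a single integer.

det is linear in row 1: changing M[1][0] by delta changes det by delta * cofactor(1,0).
Cofactor C_10 = (-1)^(1+0) * minor(1,0) = 3
Entry delta = -2 - 1 = -3
Det delta = -3 * 3 = -9
New det = -17 + -9 = -26

Answer: -26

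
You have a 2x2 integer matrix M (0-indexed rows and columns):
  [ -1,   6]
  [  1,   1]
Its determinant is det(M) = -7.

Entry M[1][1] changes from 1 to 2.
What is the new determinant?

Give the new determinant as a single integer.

Answer: -8

Derivation:
det is linear in row 1: changing M[1][1] by delta changes det by delta * cofactor(1,1).
Cofactor C_11 = (-1)^(1+1) * minor(1,1) = -1
Entry delta = 2 - 1 = 1
Det delta = 1 * -1 = -1
New det = -7 + -1 = -8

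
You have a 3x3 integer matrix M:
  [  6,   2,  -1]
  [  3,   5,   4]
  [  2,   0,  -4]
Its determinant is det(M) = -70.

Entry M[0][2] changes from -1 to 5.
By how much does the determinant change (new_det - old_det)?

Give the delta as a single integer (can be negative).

Answer: -60

Derivation:
Cofactor C_02 = -10
Entry delta = 5 - -1 = 6
Det delta = entry_delta * cofactor = 6 * -10 = -60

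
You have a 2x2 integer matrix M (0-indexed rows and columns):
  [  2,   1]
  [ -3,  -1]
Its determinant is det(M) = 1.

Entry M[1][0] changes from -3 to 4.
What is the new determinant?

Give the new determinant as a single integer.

Answer: -6

Derivation:
det is linear in row 1: changing M[1][0] by delta changes det by delta * cofactor(1,0).
Cofactor C_10 = (-1)^(1+0) * minor(1,0) = -1
Entry delta = 4 - -3 = 7
Det delta = 7 * -1 = -7
New det = 1 + -7 = -6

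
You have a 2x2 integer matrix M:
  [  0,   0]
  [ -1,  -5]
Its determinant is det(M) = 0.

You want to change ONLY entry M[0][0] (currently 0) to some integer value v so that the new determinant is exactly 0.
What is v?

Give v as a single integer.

det is linear in entry M[0][0]: det = old_det + (v - 0) * C_00
Cofactor C_00 = -5
Want det = 0: 0 + (v - 0) * -5 = 0
  (v - 0) = 0 / -5 = 0
  v = 0 + (0) = 0

Answer: 0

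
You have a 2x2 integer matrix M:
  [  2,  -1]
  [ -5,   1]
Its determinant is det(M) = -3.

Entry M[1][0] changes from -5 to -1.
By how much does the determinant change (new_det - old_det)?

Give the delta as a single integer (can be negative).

Answer: 4

Derivation:
Cofactor C_10 = 1
Entry delta = -1 - -5 = 4
Det delta = entry_delta * cofactor = 4 * 1 = 4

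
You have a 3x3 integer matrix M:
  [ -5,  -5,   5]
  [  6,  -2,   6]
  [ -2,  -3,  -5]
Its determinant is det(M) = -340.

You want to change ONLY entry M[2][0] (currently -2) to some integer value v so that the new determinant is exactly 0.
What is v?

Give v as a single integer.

Answer: -19

Derivation:
det is linear in entry M[2][0]: det = old_det + (v - -2) * C_20
Cofactor C_20 = -20
Want det = 0: -340 + (v - -2) * -20 = 0
  (v - -2) = 340 / -20 = -17
  v = -2 + (-17) = -19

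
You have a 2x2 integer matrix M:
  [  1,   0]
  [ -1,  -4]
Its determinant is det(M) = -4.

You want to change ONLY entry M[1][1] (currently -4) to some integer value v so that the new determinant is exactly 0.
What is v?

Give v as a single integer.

det is linear in entry M[1][1]: det = old_det + (v - -4) * C_11
Cofactor C_11 = 1
Want det = 0: -4 + (v - -4) * 1 = 0
  (v - -4) = 4 / 1 = 4
  v = -4 + (4) = 0

Answer: 0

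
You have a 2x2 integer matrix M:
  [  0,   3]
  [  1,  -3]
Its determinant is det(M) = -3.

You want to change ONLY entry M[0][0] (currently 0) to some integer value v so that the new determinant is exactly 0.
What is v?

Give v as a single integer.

Answer: -1

Derivation:
det is linear in entry M[0][0]: det = old_det + (v - 0) * C_00
Cofactor C_00 = -3
Want det = 0: -3 + (v - 0) * -3 = 0
  (v - 0) = 3 / -3 = -1
  v = 0 + (-1) = -1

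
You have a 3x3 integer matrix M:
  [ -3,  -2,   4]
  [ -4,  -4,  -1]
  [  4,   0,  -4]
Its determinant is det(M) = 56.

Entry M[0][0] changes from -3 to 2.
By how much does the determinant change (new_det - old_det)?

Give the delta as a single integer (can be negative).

Cofactor C_00 = 16
Entry delta = 2 - -3 = 5
Det delta = entry_delta * cofactor = 5 * 16 = 80

Answer: 80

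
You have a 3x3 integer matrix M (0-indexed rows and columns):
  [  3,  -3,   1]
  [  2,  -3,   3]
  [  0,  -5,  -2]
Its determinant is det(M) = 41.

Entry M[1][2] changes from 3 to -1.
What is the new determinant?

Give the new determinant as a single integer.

det is linear in row 1: changing M[1][2] by delta changes det by delta * cofactor(1,2).
Cofactor C_12 = (-1)^(1+2) * minor(1,2) = 15
Entry delta = -1 - 3 = -4
Det delta = -4 * 15 = -60
New det = 41 + -60 = -19

Answer: -19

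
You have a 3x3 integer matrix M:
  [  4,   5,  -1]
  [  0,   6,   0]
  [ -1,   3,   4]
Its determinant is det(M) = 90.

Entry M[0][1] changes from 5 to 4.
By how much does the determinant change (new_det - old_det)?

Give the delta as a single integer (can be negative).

Cofactor C_01 = 0
Entry delta = 4 - 5 = -1
Det delta = entry_delta * cofactor = -1 * 0 = 0

Answer: 0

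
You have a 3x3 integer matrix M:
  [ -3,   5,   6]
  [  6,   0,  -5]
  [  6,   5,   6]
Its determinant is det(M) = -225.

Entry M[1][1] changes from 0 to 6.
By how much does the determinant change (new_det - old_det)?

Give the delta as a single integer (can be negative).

Answer: -324

Derivation:
Cofactor C_11 = -54
Entry delta = 6 - 0 = 6
Det delta = entry_delta * cofactor = 6 * -54 = -324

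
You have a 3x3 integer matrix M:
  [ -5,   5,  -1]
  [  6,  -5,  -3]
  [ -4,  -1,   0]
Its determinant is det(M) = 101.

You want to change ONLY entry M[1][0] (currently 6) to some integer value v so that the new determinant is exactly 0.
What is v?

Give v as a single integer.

Answer: -95

Derivation:
det is linear in entry M[1][0]: det = old_det + (v - 6) * C_10
Cofactor C_10 = 1
Want det = 0: 101 + (v - 6) * 1 = 0
  (v - 6) = -101 / 1 = -101
  v = 6 + (-101) = -95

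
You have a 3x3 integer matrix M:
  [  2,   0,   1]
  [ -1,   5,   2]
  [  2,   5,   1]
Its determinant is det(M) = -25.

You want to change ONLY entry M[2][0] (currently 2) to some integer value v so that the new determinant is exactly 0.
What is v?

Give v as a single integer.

Answer: -3

Derivation:
det is linear in entry M[2][0]: det = old_det + (v - 2) * C_20
Cofactor C_20 = -5
Want det = 0: -25 + (v - 2) * -5 = 0
  (v - 2) = 25 / -5 = -5
  v = 2 + (-5) = -3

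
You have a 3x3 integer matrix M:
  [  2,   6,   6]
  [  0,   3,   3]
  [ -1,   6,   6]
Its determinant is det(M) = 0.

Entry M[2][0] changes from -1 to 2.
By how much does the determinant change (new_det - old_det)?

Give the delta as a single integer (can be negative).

Cofactor C_20 = 0
Entry delta = 2 - -1 = 3
Det delta = entry_delta * cofactor = 3 * 0 = 0

Answer: 0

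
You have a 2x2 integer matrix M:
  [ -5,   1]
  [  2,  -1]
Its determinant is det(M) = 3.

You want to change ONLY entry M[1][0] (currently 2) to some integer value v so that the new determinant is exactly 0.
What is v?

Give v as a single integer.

det is linear in entry M[1][0]: det = old_det + (v - 2) * C_10
Cofactor C_10 = -1
Want det = 0: 3 + (v - 2) * -1 = 0
  (v - 2) = -3 / -1 = 3
  v = 2 + (3) = 5

Answer: 5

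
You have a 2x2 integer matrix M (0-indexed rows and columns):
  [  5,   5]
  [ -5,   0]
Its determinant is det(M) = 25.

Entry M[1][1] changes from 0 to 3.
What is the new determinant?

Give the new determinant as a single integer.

det is linear in row 1: changing M[1][1] by delta changes det by delta * cofactor(1,1).
Cofactor C_11 = (-1)^(1+1) * minor(1,1) = 5
Entry delta = 3 - 0 = 3
Det delta = 3 * 5 = 15
New det = 25 + 15 = 40

Answer: 40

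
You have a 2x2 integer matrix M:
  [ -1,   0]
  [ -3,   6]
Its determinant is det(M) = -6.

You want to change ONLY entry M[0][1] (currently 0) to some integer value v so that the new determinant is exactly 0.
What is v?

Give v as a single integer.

Answer: 2

Derivation:
det is linear in entry M[0][1]: det = old_det + (v - 0) * C_01
Cofactor C_01 = 3
Want det = 0: -6 + (v - 0) * 3 = 0
  (v - 0) = 6 / 3 = 2
  v = 0 + (2) = 2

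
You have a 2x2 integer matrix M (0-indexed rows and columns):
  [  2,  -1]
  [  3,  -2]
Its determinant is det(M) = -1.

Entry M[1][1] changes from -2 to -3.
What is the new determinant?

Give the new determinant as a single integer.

det is linear in row 1: changing M[1][1] by delta changes det by delta * cofactor(1,1).
Cofactor C_11 = (-1)^(1+1) * minor(1,1) = 2
Entry delta = -3 - -2 = -1
Det delta = -1 * 2 = -2
New det = -1 + -2 = -3

Answer: -3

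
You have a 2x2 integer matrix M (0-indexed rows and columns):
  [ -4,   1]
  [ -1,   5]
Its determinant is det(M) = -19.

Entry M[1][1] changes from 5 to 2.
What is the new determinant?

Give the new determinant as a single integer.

det is linear in row 1: changing M[1][1] by delta changes det by delta * cofactor(1,1).
Cofactor C_11 = (-1)^(1+1) * minor(1,1) = -4
Entry delta = 2 - 5 = -3
Det delta = -3 * -4 = 12
New det = -19 + 12 = -7

Answer: -7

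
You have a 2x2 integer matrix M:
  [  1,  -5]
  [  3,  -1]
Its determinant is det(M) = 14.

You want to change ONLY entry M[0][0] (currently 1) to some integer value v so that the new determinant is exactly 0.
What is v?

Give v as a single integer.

Answer: 15

Derivation:
det is linear in entry M[0][0]: det = old_det + (v - 1) * C_00
Cofactor C_00 = -1
Want det = 0: 14 + (v - 1) * -1 = 0
  (v - 1) = -14 / -1 = 14
  v = 1 + (14) = 15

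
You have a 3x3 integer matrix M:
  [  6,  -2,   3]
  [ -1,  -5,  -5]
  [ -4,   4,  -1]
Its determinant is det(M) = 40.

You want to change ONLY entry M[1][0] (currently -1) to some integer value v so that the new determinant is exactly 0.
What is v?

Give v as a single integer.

Answer: -5

Derivation:
det is linear in entry M[1][0]: det = old_det + (v - -1) * C_10
Cofactor C_10 = 10
Want det = 0: 40 + (v - -1) * 10 = 0
  (v - -1) = -40 / 10 = -4
  v = -1 + (-4) = -5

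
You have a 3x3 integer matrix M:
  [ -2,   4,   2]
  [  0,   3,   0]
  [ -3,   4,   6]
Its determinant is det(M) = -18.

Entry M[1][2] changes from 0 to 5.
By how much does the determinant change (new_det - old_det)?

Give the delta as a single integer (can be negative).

Answer: -20

Derivation:
Cofactor C_12 = -4
Entry delta = 5 - 0 = 5
Det delta = entry_delta * cofactor = 5 * -4 = -20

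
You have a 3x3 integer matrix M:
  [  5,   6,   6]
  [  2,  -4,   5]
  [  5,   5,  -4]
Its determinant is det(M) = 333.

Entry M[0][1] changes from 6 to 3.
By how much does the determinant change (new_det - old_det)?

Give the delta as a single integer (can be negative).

Answer: -99

Derivation:
Cofactor C_01 = 33
Entry delta = 3 - 6 = -3
Det delta = entry_delta * cofactor = -3 * 33 = -99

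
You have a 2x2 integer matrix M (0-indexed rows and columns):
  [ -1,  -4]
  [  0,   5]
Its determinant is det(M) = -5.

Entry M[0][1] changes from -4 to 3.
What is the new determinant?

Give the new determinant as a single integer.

det is linear in row 0: changing M[0][1] by delta changes det by delta * cofactor(0,1).
Cofactor C_01 = (-1)^(0+1) * minor(0,1) = 0
Entry delta = 3 - -4 = 7
Det delta = 7 * 0 = 0
New det = -5 + 0 = -5

Answer: -5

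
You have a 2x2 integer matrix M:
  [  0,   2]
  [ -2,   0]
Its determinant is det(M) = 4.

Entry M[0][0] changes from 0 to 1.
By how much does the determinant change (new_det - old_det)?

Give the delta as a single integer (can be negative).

Cofactor C_00 = 0
Entry delta = 1 - 0 = 1
Det delta = entry_delta * cofactor = 1 * 0 = 0

Answer: 0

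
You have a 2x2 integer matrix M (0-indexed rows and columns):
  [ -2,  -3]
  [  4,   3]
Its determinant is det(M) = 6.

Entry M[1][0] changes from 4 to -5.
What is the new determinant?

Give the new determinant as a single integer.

Answer: -21

Derivation:
det is linear in row 1: changing M[1][0] by delta changes det by delta * cofactor(1,0).
Cofactor C_10 = (-1)^(1+0) * minor(1,0) = 3
Entry delta = -5 - 4 = -9
Det delta = -9 * 3 = -27
New det = 6 + -27 = -21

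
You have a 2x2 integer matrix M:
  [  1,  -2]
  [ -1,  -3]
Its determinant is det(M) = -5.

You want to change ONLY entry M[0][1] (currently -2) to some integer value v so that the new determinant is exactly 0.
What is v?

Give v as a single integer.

Answer: 3

Derivation:
det is linear in entry M[0][1]: det = old_det + (v - -2) * C_01
Cofactor C_01 = 1
Want det = 0: -5 + (v - -2) * 1 = 0
  (v - -2) = 5 / 1 = 5
  v = -2 + (5) = 3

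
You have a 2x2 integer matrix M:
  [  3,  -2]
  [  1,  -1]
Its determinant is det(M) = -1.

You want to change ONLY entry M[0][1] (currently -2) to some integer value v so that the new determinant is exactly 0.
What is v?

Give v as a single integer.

Answer: -3

Derivation:
det is linear in entry M[0][1]: det = old_det + (v - -2) * C_01
Cofactor C_01 = -1
Want det = 0: -1 + (v - -2) * -1 = 0
  (v - -2) = 1 / -1 = -1
  v = -2 + (-1) = -3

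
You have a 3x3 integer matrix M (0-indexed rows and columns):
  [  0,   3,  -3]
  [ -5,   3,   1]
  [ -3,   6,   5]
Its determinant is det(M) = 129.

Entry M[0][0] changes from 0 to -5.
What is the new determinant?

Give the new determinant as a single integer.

Answer: 84

Derivation:
det is linear in row 0: changing M[0][0] by delta changes det by delta * cofactor(0,0).
Cofactor C_00 = (-1)^(0+0) * minor(0,0) = 9
Entry delta = -5 - 0 = -5
Det delta = -5 * 9 = -45
New det = 129 + -45 = 84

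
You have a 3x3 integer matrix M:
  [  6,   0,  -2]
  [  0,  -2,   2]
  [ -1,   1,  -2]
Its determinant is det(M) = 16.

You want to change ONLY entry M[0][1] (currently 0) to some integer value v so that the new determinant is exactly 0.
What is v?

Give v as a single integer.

det is linear in entry M[0][1]: det = old_det + (v - 0) * C_01
Cofactor C_01 = -2
Want det = 0: 16 + (v - 0) * -2 = 0
  (v - 0) = -16 / -2 = 8
  v = 0 + (8) = 8

Answer: 8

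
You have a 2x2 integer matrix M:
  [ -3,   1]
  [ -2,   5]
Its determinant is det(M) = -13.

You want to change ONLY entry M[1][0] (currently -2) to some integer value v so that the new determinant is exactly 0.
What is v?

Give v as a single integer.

Answer: -15

Derivation:
det is linear in entry M[1][0]: det = old_det + (v - -2) * C_10
Cofactor C_10 = -1
Want det = 0: -13 + (v - -2) * -1 = 0
  (v - -2) = 13 / -1 = -13
  v = -2 + (-13) = -15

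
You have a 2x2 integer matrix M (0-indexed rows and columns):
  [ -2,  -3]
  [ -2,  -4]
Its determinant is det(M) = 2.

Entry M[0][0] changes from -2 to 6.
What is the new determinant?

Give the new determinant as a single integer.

det is linear in row 0: changing M[0][0] by delta changes det by delta * cofactor(0,0).
Cofactor C_00 = (-1)^(0+0) * minor(0,0) = -4
Entry delta = 6 - -2 = 8
Det delta = 8 * -4 = -32
New det = 2 + -32 = -30

Answer: -30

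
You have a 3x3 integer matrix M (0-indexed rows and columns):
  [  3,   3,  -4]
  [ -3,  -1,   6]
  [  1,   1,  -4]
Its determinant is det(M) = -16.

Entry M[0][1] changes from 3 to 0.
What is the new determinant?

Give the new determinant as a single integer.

Answer: 2

Derivation:
det is linear in row 0: changing M[0][1] by delta changes det by delta * cofactor(0,1).
Cofactor C_01 = (-1)^(0+1) * minor(0,1) = -6
Entry delta = 0 - 3 = -3
Det delta = -3 * -6 = 18
New det = -16 + 18 = 2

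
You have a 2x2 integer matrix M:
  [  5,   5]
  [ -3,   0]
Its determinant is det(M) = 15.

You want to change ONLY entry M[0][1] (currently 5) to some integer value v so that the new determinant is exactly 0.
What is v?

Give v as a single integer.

Answer: 0

Derivation:
det is linear in entry M[0][1]: det = old_det + (v - 5) * C_01
Cofactor C_01 = 3
Want det = 0: 15 + (v - 5) * 3 = 0
  (v - 5) = -15 / 3 = -5
  v = 5 + (-5) = 0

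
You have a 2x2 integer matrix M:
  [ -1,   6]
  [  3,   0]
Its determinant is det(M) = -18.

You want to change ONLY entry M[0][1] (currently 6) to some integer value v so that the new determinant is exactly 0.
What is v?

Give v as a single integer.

det is linear in entry M[0][1]: det = old_det + (v - 6) * C_01
Cofactor C_01 = -3
Want det = 0: -18 + (v - 6) * -3 = 0
  (v - 6) = 18 / -3 = -6
  v = 6 + (-6) = 0

Answer: 0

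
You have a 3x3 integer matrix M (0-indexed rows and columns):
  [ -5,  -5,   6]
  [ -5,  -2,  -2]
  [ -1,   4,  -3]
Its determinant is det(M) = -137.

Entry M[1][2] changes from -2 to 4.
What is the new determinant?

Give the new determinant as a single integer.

det is linear in row 1: changing M[1][2] by delta changes det by delta * cofactor(1,2).
Cofactor C_12 = (-1)^(1+2) * minor(1,2) = 25
Entry delta = 4 - -2 = 6
Det delta = 6 * 25 = 150
New det = -137 + 150 = 13

Answer: 13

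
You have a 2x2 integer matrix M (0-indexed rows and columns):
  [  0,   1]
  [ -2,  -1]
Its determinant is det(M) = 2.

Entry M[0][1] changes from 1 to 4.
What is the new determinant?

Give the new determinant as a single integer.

Answer: 8

Derivation:
det is linear in row 0: changing M[0][1] by delta changes det by delta * cofactor(0,1).
Cofactor C_01 = (-1)^(0+1) * minor(0,1) = 2
Entry delta = 4 - 1 = 3
Det delta = 3 * 2 = 6
New det = 2 + 6 = 8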